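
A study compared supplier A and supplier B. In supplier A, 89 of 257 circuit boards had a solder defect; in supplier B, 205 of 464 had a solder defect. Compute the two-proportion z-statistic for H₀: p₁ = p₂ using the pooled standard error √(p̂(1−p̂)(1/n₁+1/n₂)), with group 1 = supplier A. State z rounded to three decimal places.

Sample proportions: p̂₁ = 89/257 = 0.34630 and p̂₂ = 205/464 = 0.44181.
Pooling: p̂ = 294/721 = 0.40777.
Pooled SE = √[0.2414931·0.00604622] ≈ 0.038212.
z = -0.09551/0.038212 = -2.499.

z = -2.499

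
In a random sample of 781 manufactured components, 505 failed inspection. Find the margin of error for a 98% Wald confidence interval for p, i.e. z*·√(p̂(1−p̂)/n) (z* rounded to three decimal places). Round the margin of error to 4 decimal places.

ME = 0.0398

With x = 505 successes in n = 781, p̂ = 0.64661.
SE = √(p̂(1−p̂)/n) = √(0.228506/781) = 0.017105.
z* = 2.326 at the 98% level.
ME = 2.326·0.017105 = 0.0398.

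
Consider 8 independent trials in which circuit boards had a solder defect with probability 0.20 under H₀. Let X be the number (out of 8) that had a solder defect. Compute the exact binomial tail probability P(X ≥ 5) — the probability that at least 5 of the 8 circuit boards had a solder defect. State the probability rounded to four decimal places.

X ~ Binomial(n=8, p=0.20).
P(X ≥ 5) = C(8,5)·0.20^5·0.80^3 + C(8,6)·0.20^6·0.80^2 + C(8,7)·0.20^7·0.80^1 + C(8,8)·0.20^8·0.80^0.
= 0.009175 + 0.001147 + 0.000082 + 0.000003 = 0.0104.

P = 0.0104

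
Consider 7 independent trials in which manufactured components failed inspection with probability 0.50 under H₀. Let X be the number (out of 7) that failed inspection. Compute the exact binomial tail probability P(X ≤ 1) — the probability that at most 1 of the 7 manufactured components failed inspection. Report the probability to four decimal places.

X is binomial with n = 7 and p = 0.50.
P(X ≤ 1) = C(7,0)·0.50^0·0.50^7 + C(7,1)·0.50^1·0.50^6.
= 0.007812 + 0.054688 = 0.0625.

P = 0.0625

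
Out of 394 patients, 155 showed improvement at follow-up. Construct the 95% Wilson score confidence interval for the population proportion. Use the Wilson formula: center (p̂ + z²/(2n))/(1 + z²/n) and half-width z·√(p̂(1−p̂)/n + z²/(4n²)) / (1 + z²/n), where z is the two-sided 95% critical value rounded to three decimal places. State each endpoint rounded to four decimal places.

(0.3464, 0.4424)

p̂ = 155/394 = 0.39340; z = 1.960, so z² = 3.841600.
Denominator 1 + z²/n = 1 + 3.841600/394 = 1.009750.
Adjusted center: (0.39340 + z²/(2n))/1.009750 = 0.39443.
Radicand: p̂(1−p̂)/n + z²/(4n²) = 0.000605677 + 0.000006187 = 0.000611864.
Half-width = z·√(radicand)/denom = 1.960·0.024736/1.009750 = 0.04801.
CI: 0.39443 ± 0.04801 = (0.3464, 0.4424).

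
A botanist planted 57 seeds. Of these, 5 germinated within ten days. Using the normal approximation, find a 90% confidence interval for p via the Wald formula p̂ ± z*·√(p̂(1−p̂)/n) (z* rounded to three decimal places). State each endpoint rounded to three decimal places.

(0.026, 0.149)

Sample proportion p̂ = 5/57 = 0.08772.
Standard error of p̂: √(0.080025/57) = √0.001403941 = 0.037469.
For 90% confidence, z* = 1.645.
Margin = 1.645·0.037469 = 0.06164.
CI: 0.08772 ± 0.06164 = (0.026, 0.149).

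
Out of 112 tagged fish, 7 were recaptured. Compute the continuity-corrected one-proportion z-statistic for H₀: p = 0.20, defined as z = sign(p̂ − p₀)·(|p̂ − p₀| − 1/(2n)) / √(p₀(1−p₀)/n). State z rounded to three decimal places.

z = -3.520

p̂ = 7/112 = 0.06250. p̂ − p₀ = -0.137500.
1/(2n) = 0.004464.
Corrected numerator: |-0.137500| − 0.004464 = 0.133036.
SE₀ = √(0.20·0.80/112) = 0.037796.
z = (−)0.133036/0.037796 = -3.520.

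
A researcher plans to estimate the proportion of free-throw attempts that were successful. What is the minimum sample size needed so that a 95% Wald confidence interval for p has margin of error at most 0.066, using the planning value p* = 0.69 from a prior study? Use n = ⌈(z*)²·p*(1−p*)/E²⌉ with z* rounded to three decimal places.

For 95% confidence, z* = 1.960.
p*(1−p*) = 0.2139.
Required n before rounding: 3.841600 × 0.2139 / 0.066² = 188.641.
⌈188.641⌉ = 189.

n = 189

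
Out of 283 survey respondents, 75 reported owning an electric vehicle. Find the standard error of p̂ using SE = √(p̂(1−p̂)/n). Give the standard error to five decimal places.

Sample proportion p̂ = 75/283 = 0.26502.
p̂(1−p̂) = 0.26502·0.73498 = 0.194784.
SE = √(0.194784/283) = 0.02624.

SE = 0.02624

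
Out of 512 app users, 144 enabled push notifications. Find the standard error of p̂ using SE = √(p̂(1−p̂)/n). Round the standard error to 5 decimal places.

SE = 0.01987

Sample proportion p̂ = 144/512 = 0.28125.
p̂(1−p̂) = 0.202148.
SE = √(0.202148/512) = 0.01987.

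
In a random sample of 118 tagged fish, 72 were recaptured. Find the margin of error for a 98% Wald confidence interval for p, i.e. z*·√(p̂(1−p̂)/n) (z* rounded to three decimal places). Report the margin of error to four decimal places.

ME = 0.1044

p̂ = 72/118 = 0.61017.
Standard error of p̂: √(0.237863/118) = √0.002015785 = 0.044897.
The 98% critical value is z* = 2.326.
Margin of error = z*·SE = 2.326 × 0.044897 = 0.1044.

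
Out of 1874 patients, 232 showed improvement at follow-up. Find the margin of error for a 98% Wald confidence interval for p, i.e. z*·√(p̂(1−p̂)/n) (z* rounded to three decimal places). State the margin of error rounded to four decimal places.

p̂ = 232/1874 = 0.12380.
SE(p̂) = √(0.12380·0.87620/1874) = 0.007608.
z* = 2.326 at the 98% level.
So ME = 0.0177.

ME = 0.0177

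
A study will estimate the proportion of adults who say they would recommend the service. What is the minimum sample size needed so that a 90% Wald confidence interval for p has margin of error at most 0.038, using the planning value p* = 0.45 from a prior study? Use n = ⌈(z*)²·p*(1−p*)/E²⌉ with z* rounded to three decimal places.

z* = 1.645 at the 90% level.
p*(1−p*) = 0.2475.
Required n before rounding: 2.706025 × 0.2475 / 0.038² = 463.810.
Rounding up, n = 464.

n = 464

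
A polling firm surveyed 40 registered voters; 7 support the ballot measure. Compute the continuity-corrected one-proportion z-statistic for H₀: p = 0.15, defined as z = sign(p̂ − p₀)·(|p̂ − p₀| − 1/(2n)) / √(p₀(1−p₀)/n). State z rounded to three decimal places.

z = 0.221

With x = 7 successes in n = 40, p̂ = 0.17500. p̂ − p₀ = 0.025000.
Continuity correction 1/(2n) = 1/80 = 0.012500.
Corrected numerator: |0.025000| − 0.012500 = 0.012500.
Null standard error: √(0.15·0.85/40) = √0.003187500 = 0.056458.
z = (+)0.012500/0.056458 = 0.221.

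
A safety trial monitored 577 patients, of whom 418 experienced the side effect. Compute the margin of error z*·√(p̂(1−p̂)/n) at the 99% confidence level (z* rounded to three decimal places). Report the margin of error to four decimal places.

ME = 0.0479

Sample proportion p̂ = 418/577 = 0.72444.
SE(p̂) = √(0.72444·0.27556/577) = 0.018600.
For 99% confidence, z* = 2.576.
So ME = 0.0479.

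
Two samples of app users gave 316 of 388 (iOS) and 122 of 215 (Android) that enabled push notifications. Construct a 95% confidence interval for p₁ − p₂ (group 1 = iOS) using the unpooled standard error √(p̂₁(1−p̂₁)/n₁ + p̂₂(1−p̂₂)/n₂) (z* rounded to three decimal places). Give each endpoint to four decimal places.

(0.1703, 0.3237)

p̂₁ = 316/388 = 0.81443, p̂₂ = 122/215 = 0.56744; p̂₁ − p̂₂ = 0.24699.
Unpooled SE = √(p̂₁(1−p̂₁)/n₁ + p̂₂(1−p̂₂)/n₂) = √(0.000389515 + 0.001141635) = 0.039130.
z* = 1.960 at the 95% level. Margin = 1.960·0.039130 = 0.07669.
Interval: 0.24699 ± 0.07669 → (0.1703, 0.3237).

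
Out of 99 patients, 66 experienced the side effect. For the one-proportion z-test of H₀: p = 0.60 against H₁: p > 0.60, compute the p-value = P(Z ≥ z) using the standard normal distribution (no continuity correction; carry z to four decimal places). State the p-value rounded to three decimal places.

Sample proportion p̂ = 66/99 = 0.66667.
Under H₀, SE = √(p₀(1−p₀)/n) = √(0.60·0.40/99) = √0.002424242 = 0.049237.
Test statistic (full precision, shown to 4 dp): z = (66/99 − 0.60)/SE₀ ≈ 1.3540.
p-value = P(Z ≥ z) with z = 1.3540 → 0.088.

p-value = 0.088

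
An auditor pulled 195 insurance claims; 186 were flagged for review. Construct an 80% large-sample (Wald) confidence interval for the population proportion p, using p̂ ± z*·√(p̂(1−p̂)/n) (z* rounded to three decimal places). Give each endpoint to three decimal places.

(0.935, 0.973)

Sample proportion p̂ = 186/195 = 0.95385.
SE = √(p̂(1−p̂)/n) = √(0.044024/195) = 0.015025.
The 80% critical value is z* = 1.282.
Margin of error: 1.282 × 0.015025 = 0.01926.
CI: 0.95385 ± 0.01926 = (0.935, 0.973).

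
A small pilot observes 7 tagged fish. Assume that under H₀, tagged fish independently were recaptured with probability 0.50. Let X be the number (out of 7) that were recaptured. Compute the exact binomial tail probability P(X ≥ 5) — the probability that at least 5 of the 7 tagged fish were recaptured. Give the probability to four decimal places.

P = 0.2266

X is binomial with n = 7 and p = 0.50.
P(X ≥ 5) = C(7,5)·0.50^5·0.50^2 + C(7,6)·0.50^6·0.50^1 + C(7,7)·0.50^7·0.50^0.
= 0.164062 + 0.054688 + 0.007812 = 0.2266.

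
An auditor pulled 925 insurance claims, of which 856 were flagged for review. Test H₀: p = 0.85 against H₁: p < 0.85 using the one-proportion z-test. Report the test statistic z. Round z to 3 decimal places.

With x = 856 successes in n = 925, p̂ = 0.92541.
Null standard error: √(0.85·0.15/925) = √0.000137838 = 0.011740.
Test statistic: z = 0.07541/0.011740 = 6.423.

z = 6.423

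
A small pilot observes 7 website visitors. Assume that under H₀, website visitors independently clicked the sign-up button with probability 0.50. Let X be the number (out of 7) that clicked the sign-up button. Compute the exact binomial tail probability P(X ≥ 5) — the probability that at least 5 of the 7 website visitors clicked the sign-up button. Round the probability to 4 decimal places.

P = 0.2266

X is binomial with n = 7 and p = 0.50.
P(X ≥ 5) = C(7,5)·0.50^5·0.50^2 + C(7,6)·0.50^6·0.50^1 + C(7,7)·0.50^7·0.50^0.
= 0.164062 + 0.054688 + 0.007812 = 0.2266.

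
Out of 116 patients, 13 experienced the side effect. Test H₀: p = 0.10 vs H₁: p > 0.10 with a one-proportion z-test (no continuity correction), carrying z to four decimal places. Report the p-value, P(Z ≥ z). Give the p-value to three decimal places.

p-value = 0.332

p̂ = 13/116 = 0.11207.
Under H₀, SE = √(p₀(1−p₀)/n) = √(0.10·0.90/116) = √0.000775862 = 0.027854.
z = (p̂ − p₀)/SE = (13/116 − 0.10)/0.027854 ≈ 0.4333.
From the standard normal, P(Z ≥ z) = 0.332.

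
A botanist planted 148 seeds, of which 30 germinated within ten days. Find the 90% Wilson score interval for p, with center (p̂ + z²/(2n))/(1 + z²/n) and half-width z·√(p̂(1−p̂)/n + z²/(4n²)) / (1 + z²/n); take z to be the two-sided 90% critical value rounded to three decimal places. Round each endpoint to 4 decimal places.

Here p̂ = 30/148 = 0.20270 and z = 1.645 (z² = 2.706025).
1 + z²/n = 1.018284.
Center = (0.20270 + 0.009142)/1.018284 = 0.20804.
Radicand: p̂(1−p̂)/n + z²/(4n²) = 0.001091989 + 0.000030885 = 0.001122874.
Half-width = 1.645·√0.001122874/1.018284 = 0.05413.
CI: 0.20804 ± 0.05413 = (0.1539, 0.2622).

(0.1539, 0.2622)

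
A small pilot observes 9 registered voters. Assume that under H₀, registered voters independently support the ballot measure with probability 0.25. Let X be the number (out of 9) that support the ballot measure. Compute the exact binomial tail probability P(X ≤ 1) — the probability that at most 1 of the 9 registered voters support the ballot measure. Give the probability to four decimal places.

X is binomial with n = 9 and p = 0.25.
P(X ≤ 1) = C(9,0)·0.25^0·0.75^9 + C(9,1)·0.25^1·0.75^8.
= 0.075085 + 0.225254 = 0.3003.

P = 0.3003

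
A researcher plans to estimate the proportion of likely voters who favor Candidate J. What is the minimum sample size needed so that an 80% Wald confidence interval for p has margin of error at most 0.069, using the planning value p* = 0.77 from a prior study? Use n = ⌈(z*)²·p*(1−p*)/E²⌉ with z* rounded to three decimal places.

The 80% critical value is z* = 1.282.
p*(1−p*) = 0.77·0.23 = 0.1771.
Required n before rounding: 1.643524 × 0.1771 / 0.069² = 61.136.
⌈61.136⌉ = 62.

n = 62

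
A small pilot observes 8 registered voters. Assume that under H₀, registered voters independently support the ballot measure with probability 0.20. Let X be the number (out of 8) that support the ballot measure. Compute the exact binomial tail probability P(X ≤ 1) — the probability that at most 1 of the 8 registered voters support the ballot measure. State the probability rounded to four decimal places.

P = 0.5033

X is binomial with n = 8 and p = 0.20.
P(X ≤ 1) = C(8,0)·0.20^0·0.80^8 + C(8,1)·0.20^1·0.80^7.
= 0.167772 + 0.335544 = 0.5033.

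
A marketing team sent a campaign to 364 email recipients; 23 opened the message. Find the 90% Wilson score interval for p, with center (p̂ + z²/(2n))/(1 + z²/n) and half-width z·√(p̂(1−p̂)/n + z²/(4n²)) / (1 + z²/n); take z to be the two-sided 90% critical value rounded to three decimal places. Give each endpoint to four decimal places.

p̂ = 23/364 = 0.06319; z = 1.645, so z² = 2.706025.
Denominator 1 + z²/n = 1 + 2.706025/364 = 1.007434.
Adjusted center: (0.06319 + z²/(2n))/1.007434 = 0.06641.
Radicand: p̂(1−p̂)/n + z²/(4n²) = 0.000162622 + 0.000005106 = 0.000167728.
Half-width = 1.645·√0.000167728/1.007434 = 0.02115.
Interval: 0.06641 ± 0.02115 → (0.0453, 0.0876).

(0.0453, 0.0876)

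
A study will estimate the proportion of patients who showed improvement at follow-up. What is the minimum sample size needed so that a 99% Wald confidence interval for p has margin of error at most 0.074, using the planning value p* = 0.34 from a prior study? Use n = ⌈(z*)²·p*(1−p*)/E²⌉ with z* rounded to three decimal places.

z* = 2.576 at the 99% level.
p*(1−p*) = 0.2244.
Required n before rounding: 6.635776 × 0.2244 / 0.074² = 271.926.
Rounding up, n = 272.

n = 272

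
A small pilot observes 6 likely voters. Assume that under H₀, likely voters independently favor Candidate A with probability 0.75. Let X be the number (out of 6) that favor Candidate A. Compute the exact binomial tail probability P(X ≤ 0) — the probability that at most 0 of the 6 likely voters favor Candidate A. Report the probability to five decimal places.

X is binomial with n = 6 and p = 0.75.
P(X ≤ 0) = C(6,0)·0.75^0·0.25^6.
= 0.000244 = 0.00024.

P = 0.00024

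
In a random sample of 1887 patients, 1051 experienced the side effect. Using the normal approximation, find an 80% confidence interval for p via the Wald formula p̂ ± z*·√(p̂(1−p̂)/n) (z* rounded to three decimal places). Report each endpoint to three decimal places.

(0.542, 0.572)

With x = 1051 successes in n = 1887, p̂ = 0.55697.
SE = √(p̂(1−p̂)/n) = √(0.246755/1887) = 0.011435.
For 80% confidence, z* = 1.282.
Margin = 1.282·0.011435 = 0.01466.
So the interval runs from 0.542 to 0.572.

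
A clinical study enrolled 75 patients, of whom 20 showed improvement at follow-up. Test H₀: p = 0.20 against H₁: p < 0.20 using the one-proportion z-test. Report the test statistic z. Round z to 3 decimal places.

With x = 20 successes in n = 75, p̂ = 0.26667.
Under H₀, SE = √(p₀(1−p₀)/n) = √(0.20·0.80/75) = √0.002133333 = 0.046188.
z = (p̂ − p₀)/SE = (0.26667 − 0.20)/0.046188 = 1.443.

z = 1.443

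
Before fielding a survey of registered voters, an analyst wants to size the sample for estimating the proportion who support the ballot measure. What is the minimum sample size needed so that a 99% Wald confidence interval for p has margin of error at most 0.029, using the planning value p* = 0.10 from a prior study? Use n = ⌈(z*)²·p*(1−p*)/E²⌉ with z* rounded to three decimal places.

n = 711

The 99% critical value is z* = 2.576.
p*(1−p*) = 0.10·0.90 = 0.0900.
Required n before rounding: 6.635776 × 0.0900 / 0.029² = 710.131.
Rounding up, n = 711.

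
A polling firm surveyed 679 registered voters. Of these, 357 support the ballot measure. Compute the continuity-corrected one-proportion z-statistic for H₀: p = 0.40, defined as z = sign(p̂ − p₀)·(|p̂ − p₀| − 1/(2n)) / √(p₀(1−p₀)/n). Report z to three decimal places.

z = 6.651

The sample proportion is 357/679 = 0.52577. p̂ − p₀ = 0.125773.
1/(2n) = 0.000736.
Corrected numerator: |0.125773| − 0.000736 = 0.125037.
SE₀ = √(0.40·0.60/679) = 0.018801.
z = +0.125037/0.018801 = 6.651.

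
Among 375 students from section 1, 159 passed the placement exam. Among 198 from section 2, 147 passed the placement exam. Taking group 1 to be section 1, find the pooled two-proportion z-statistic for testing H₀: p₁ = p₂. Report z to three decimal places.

z = -7.266

p̂₁ = 159/375 = 0.42400, p̂₂ = 147/198 = 0.74242.
Pooling: p̂ = 306/573 = 0.53403.
SE = √[p̂(1−p̂)(1/n₁+1/n₂)] = √[0.53403·0.46597·(1/375+1/198)] ≈ 0.043822.
z = (p̂₁ − p̂₂)/SE = (0.42400 − 0.74242)/0.043822 = -0.31842/0.043822 = -7.266.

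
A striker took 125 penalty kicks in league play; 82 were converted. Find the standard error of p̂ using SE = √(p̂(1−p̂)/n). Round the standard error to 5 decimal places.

SE = 0.04249

With x = 82 successes in n = 125, p̂ = 0.65600.
p̂(1−p̂) = 0.65600·0.34400 = 0.225664.
Dividing by n and taking the root: √0.001805312 = 0.04249.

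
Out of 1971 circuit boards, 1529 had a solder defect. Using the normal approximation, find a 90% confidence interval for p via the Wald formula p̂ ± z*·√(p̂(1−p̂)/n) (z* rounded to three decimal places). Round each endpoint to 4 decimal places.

(0.7603, 0.7912)

p̂ = 1529/1971 = 0.77575.
SE = √(p̂(1−p̂)/n) = √(0.173963/1971) = 0.009395.
z* = 1.645 at the 90% level.
Margin of error: 1.645 × 0.009395 = 0.01545.
CI: 0.77575 ± 0.01545 = (0.7603, 0.7912).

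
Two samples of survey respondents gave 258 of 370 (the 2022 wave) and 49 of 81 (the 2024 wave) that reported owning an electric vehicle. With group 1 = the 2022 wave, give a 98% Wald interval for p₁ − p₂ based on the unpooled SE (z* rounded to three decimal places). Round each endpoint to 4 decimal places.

(-0.0457, 0.2304)

p̂₁ = 258/370 = 0.69730, p̂₂ = 49/81 = 0.60494; p̂₁ − p̂₂ = 0.09236.
Unpooled SE = √(p̂₁(1−p̂₁)/n₁ + p̂₂(1−p̂₂)/n₂) = √(0.000570470 + 0.002950469) = 0.059337.
The 98% critical value is z* = 2.326. Margin of error = 0.13802.
So the interval runs from -0.0457 to 0.2304.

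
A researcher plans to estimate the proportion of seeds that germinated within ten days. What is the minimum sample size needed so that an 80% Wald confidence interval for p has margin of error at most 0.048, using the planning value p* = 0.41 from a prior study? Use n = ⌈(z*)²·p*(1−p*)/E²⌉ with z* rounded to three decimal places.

For 80% confidence, z* = 1.282.
p*(1−p*) = 0.41·0.59 = 0.2419.
(z*)²·p*(1−p*)/E² = 1.643524·0.2419/0.002304 = 172.556.
Rounding up, n = 173.

n = 173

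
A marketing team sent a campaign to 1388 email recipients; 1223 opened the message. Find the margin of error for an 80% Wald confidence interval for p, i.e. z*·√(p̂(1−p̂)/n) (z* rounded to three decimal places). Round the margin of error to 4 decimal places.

ME = 0.0111

p̂ = 1223/1388 = 0.88112.
SE = √(p̂(1−p̂)/n) = √(0.104745/1388) = 0.008687.
z* = 1.282 at the 80% level.
So ME = 0.0111.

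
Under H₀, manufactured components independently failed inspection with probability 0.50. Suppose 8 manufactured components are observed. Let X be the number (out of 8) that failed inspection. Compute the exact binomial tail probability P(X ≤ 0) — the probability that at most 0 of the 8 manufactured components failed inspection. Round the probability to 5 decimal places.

P = 0.00391

X ~ Binomial(n=8, p=0.50).
P(X ≤ 0) = C(8,0)·0.50^0·0.50^8.
= 0.003906 = 0.00391.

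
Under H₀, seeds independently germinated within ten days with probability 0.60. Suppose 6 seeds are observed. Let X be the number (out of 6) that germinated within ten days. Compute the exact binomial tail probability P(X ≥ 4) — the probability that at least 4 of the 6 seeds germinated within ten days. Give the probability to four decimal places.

P = 0.5443

X ~ Binomial(n=6, p=0.60).
P(X ≥ 4) = C(6,4)·0.60^4·0.40^2 + C(6,5)·0.60^5·0.40^1 + C(6,6)·0.60^6·0.40^0.
= 0.311040 + 0.186624 + 0.046656 = 0.5443.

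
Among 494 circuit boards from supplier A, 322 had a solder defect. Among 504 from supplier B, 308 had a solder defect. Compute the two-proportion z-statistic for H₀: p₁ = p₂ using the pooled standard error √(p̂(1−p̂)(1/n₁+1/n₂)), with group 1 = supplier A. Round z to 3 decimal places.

p̂₁ = 322/494 = 0.65182, p̂₂ = 308/504 = 0.61111.
Pooled p̂ = (322+308)/(494+504) = 630/998 = 0.63126.
SE = √[p̂(1−p̂)(1/n₁+1/n₂)] = √[0.63126·0.36874·(1/494+1/504)] ≈ 0.030546.
z = (p̂₁ − p̂₂)/SE = (0.65182 − 0.61111)/0.030546 = 0.04071/0.030546 = 1.333.

z = 1.333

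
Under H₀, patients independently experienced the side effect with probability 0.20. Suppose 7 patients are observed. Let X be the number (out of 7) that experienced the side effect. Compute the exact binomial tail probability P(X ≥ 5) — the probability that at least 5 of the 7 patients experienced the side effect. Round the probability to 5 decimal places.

P = 0.00467

X is binomial with n = 7 and p = 0.20.
P(X ≥ 5) = C(7,5)·0.20^5·0.80^2 + C(7,6)·0.20^6·0.80^1 + C(7,7)·0.20^7·0.80^0.
= 0.004301 + 0.000358 + 0.000013 = 0.00467.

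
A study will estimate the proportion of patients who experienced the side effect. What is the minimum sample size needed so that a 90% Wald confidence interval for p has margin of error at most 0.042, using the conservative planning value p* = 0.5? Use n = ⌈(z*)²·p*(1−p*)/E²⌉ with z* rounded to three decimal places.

z* = 1.645 at the 90% level.
p*(1−p*) = 0.50·0.50 = 0.2500.
Required n before rounding: 2.706025 × 0.2500 / 0.042² = 383.507.
⌈383.507⌉ = 384.

n = 384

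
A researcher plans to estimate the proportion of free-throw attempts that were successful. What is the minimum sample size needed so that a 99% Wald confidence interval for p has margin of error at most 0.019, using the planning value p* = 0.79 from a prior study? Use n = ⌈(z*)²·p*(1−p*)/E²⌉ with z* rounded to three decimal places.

n = 3050

The 99% critical value is z* = 2.576.
p*(1−p*) = 0.1659.
(z*)²·p*(1−p*)/E² = 6.635776·0.1659/0.000361 = 3049.516.
⌈3049.516⌉ = 3050.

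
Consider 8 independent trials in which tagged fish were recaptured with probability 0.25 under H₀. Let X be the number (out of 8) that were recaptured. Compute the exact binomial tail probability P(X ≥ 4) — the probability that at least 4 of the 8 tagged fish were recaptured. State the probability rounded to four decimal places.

X ~ Binomial(n=8, p=0.25).
P(X ≥ 4) = Σ_{j=4}^{8} C(8,j)·0.25^j·0.75^{8−j}.
= 0.086517 + 0.023071 + 0.003845 + 0.000366 + 0.000015 = 0.1138.

P = 0.1138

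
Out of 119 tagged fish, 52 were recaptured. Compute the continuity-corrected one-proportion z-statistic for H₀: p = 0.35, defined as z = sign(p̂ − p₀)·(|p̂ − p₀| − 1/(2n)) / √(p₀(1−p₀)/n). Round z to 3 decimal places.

z = 1.893

Sample proportion p̂ = 52/119 = 0.43697. p̂ − p₀ = 0.086975.
1/(2n) = 0.004202.
Corrected numerator: |0.086975| − 0.004202 = 0.082773.
Null standard error: √(0.35·0.65/119) = √0.001911765 = 0.043724.
z = +0.082773/0.043724 = 1.893.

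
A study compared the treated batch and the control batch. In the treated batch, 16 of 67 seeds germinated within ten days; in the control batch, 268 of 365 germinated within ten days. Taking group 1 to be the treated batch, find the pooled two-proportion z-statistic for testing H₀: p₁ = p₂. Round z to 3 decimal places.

Sample proportions: p̂₁ = 16/67 = 0.23881 and p̂₂ = 268/365 = 0.73425.
Pooling: p̂ = 284/432 = 0.65741.
SE = √[p̂(1−p̂)(1/n₁+1/n₂)] = √[0.65741·0.34259·(1/67+1/365)] ≈ 0.063076.
z = -0.49544/0.063076 = -7.855.

z = -7.855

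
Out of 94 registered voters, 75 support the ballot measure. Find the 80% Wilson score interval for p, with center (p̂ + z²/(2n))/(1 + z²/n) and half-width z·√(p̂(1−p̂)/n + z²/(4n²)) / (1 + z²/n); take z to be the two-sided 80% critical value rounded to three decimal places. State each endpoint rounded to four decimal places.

(0.7399, 0.8456)

Here p̂ = 75/94 = 0.79787 and z = 1.282 (z² = 1.643524).
1 + z²/n = 1.017484.
Center = (0.79787 + 0.008742)/1.017484 = 0.79275.
Radicand: p̂(1−p̂)/n + z²/(4n²) = 0.001715660 + 0.000046501 = 0.001762161.
Half-width = z·√(radicand)/denom = 1.282·0.041978/1.017484 = 0.05289.
CI: 0.79275 ± 0.05289 = (0.7399, 0.8456).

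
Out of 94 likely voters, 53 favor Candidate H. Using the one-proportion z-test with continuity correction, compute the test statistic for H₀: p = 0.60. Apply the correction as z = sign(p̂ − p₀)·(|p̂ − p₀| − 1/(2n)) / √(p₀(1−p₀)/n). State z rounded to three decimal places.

The sample proportion is 53/94 = 0.56383. p̂ − p₀ = -0.036170.
1/(2n) = 0.005319.
Corrected numerator: |-0.036170| − 0.005319 = 0.030851.
Under H₀, SE = √(p₀(1−p₀)/n) = √(0.60·0.40/94) = √0.002553191 = 0.050529.
z = −0.030851/0.050529 = -0.611.

z = -0.611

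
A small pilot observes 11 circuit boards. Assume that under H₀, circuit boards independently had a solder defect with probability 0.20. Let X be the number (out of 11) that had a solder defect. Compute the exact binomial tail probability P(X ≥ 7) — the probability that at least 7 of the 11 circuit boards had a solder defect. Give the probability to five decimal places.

P = 0.00197

X is binomial with n = 11 and p = 0.20.
P(X ≥ 7) = Σ_{j=7}^{11} C(11,j)·0.20^j·0.80^{11−j}.
= 0.001730 + 0.000216 + 0.000018 + 0.000001 + 0.000000 = 0.00197.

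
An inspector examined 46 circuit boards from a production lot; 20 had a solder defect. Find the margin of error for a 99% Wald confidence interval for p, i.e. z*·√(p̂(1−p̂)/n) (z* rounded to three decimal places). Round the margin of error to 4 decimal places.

p̂ = 20/46 = 0.43478.
Standard error of p̂: √(0.245747/46) = √0.005342319 = 0.073091.
z* = 2.576 at the 99% level.
ME = 2.576·0.073091 = 0.1883.

ME = 0.1883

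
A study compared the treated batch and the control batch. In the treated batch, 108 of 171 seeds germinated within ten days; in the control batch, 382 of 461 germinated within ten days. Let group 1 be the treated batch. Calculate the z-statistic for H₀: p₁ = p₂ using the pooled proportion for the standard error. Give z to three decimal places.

z = -5.273

Sample proportions: p̂₁ = 108/171 = 0.63158 and p̂₂ = 382/461 = 0.82863.
Pooling: p̂ = 490/632 = 0.77532.
SE = √[p̂(1−p̂)(1/n₁+1/n₂)] = √[0.77532·0.22468·(1/171+1/461)] ≈ 0.037371.
z = (p̂₁ − p̂₂)/SE = (0.63158 − 0.82863)/0.037371 = -0.19705/0.037371 = -5.273.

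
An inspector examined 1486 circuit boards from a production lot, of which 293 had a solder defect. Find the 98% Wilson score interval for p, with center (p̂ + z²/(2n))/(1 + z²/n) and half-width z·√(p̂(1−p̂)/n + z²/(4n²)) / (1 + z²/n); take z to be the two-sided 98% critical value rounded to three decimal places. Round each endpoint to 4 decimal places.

Here p̂ = 293/1486 = 0.19717 and z = 2.326 (z² = 5.410276).
Denominator 1 + z²/n = 1 + 5.410276/1486 = 1.003641.
Center = (0.19717 + 0.001820)/1.003641 = 0.19827.
Radicand: p̂(1−p̂)/n + z²/(4n²) = 0.000106525 + 0.000000613 = 0.000107138.
Half-width = 2.326·√0.000107138/1.003641 = 0.02399.
So the interval runs from 0.1743 to 0.2223.

(0.1743, 0.2223)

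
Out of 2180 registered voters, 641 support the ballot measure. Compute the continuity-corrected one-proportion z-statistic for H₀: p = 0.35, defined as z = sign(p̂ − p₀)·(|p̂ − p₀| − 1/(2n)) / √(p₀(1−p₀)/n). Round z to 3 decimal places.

Sample proportion p̂ = 641/2180 = 0.29404. p̂ − p₀ = -0.055963.
Continuity correction 1/(2n) = 1/4360 = 0.000229.
Corrected numerator: |-0.055963| − 0.000229 = 0.055734.
SE₀ = √(0.35·0.65/2180) = 0.010216.
z = −0.055734/0.010216 = -5.456.

z = -5.456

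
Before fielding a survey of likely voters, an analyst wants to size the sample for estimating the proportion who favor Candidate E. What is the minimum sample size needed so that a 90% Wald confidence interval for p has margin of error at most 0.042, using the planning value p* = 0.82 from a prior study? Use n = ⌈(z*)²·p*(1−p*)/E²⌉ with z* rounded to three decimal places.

For 90% confidence, z* = 1.645.
p*(1−p*) = 0.1476.
Required n before rounding: 2.706025 × 0.1476 / 0.042² = 226.423.
⌈226.423⌉ = 227.

n = 227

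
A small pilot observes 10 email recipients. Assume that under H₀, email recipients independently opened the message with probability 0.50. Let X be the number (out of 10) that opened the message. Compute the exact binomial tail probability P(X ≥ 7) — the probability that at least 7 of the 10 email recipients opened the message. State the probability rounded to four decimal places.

X is binomial with n = 10 and p = 0.50.
P(X ≥ 7) = C(10,7)·0.50^7·0.50^3 + C(10,8)·0.50^8·0.50^2 + C(10,9)·0.50^9·0.50^1 + C(10,10)·0.50^10·0.50^0.
= 0.117188 + 0.043945 + 0.009766 + 0.000977 = 0.1719.

P = 0.1719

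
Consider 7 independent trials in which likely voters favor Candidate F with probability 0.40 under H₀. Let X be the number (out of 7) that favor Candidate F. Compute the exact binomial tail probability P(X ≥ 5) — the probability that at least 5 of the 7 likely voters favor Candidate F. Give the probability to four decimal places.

X is binomial with n = 7 and p = 0.40.
P(X ≥ 5) = C(7,5)·0.40^5·0.60^2 + C(7,6)·0.40^6·0.60^1 + C(7,7)·0.40^7·0.60^0.
= 0.077414 + 0.017203 + 0.001638 = 0.0963.

P = 0.0963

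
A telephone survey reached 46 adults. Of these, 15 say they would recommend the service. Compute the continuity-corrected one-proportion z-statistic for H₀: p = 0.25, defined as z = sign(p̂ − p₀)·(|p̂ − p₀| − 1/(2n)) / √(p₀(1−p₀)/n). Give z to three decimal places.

z = 1.022

Sample proportion p̂ = 15/46 = 0.32609. p̂ − p₀ = 0.076087.
Continuity correction 1/(2n) = 1/92 = 0.010870.
Corrected numerator: |0.076087| − 0.010870 = 0.065217.
SE₀ = √(0.25·0.75/46) = 0.063844.
z = +0.065217/0.063844 = 1.022.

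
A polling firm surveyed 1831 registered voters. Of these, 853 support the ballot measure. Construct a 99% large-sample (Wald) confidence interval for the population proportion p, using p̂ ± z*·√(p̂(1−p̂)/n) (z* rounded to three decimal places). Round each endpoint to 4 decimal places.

(0.4358, 0.4959)

Sample proportion p̂ = 853/1831 = 0.46587.
SE(p̂) = √(0.46587·0.53413/1831) = 0.011658.
For 99% confidence, z* = 2.576.
Margin of error: 2.576 × 0.011658 = 0.03003.
So the interval runs from 0.4358 to 0.4959.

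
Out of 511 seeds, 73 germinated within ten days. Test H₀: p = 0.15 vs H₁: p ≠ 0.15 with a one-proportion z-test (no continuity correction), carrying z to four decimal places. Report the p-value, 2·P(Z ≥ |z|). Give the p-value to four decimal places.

p-value = 0.6511

Sample proportion p̂ = 73/511 = 0.14286.
SE₀ = √(0.15·0.85/511) = 0.015796.
Test statistic (full precision, shown to 4 dp): z = (73/511 − 0.15)/SE₀ ≈ -0.4522.
p-value = 2·P(Z ≥ |z|) with z = -0.4522 → 0.6511.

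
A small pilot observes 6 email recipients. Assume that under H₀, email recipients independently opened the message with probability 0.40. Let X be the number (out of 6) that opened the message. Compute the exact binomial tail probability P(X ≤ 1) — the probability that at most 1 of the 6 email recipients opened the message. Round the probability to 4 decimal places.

P = 0.2333

X ~ Binomial(n=6, p=0.40).
P(X ≤ 1) = C(6,0)·0.40^0·0.60^6 + C(6,1)·0.40^1·0.60^5.
= 0.046656 + 0.186624 = 0.2333.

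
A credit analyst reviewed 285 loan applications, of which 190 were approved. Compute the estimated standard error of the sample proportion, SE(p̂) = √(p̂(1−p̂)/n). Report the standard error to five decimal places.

The sample proportion is 190/285 = 0.66667.
p̂(1−p̂) = 0.222221.
SE = √(0.222221/285) = √0.000779723 = 0.02792.

SE = 0.02792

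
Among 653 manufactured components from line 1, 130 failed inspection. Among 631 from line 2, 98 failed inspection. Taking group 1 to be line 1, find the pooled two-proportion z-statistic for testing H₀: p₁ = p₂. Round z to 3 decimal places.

z = 2.052

p̂₁ = 130/653 = 0.19908, p̂₂ = 98/631 = 0.15531.
Pooling: p̂ = 228/1284 = 0.17757.
Pooled SE = √[0.1460390·0.00311618] ≈ 0.021333.
z = 0.04377/0.021333 = 2.052.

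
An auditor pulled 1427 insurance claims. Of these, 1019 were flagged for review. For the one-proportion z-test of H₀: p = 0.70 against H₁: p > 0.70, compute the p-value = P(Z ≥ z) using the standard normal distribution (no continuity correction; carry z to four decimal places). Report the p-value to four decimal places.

p̂ = 1019/1427 = 0.71409.
Null standard error: √(0.70·0.30/1427) = √0.000147162 = 0.012131.
Test statistic (full precision, shown to 4 dp): z = (1019/1427 − 0.70)/SE₀ ≈ 1.1611.
p-value = P(Z ≥ z) with z = 1.1611 → 0.1228.

p-value = 0.1228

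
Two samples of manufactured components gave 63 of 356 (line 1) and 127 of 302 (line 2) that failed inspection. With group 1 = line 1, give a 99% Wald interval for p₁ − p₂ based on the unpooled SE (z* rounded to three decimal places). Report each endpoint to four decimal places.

(-0.3334, -0.1537)

p̂₁ = 0.17697, p̂₂ = 0.42053, so the observed difference is -0.24356.
SE = √(0.000409127 + 0.000806902) = √0.001216029 = 0.034872.
z* = 2.576 at the 99% level. Margin = 2.576·0.034872 = 0.08983.
Interval: -0.24356 ± 0.08983 → (-0.3334, -0.1537).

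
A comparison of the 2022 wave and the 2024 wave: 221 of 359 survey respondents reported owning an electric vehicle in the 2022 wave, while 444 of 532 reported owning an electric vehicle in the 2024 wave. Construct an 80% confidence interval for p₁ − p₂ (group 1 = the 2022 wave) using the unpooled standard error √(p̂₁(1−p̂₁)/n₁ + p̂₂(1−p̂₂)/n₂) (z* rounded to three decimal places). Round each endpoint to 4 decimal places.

(-0.2578, -0.1801)

p̂₁ = 221/359 = 0.61560, p̂₂ = 444/532 = 0.83459; p̂₁ − p̂₂ = -0.21899.
SE = √(0.000659156 + 0.000259496) = √0.000918652 = 0.030309.
z* = 1.282 at the 80% level. Margin of error = 0.03886.
So the interval runs from -0.2578 to -0.1801.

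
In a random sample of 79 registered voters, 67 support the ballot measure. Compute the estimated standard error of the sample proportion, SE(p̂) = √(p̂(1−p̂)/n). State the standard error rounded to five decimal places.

SE = 0.04038

With x = 67 successes in n = 79, p̂ = 0.84810.
p̂(1−p̂) = 0.84810·0.15190 = 0.128826.
SE = √(0.128826/79) = 0.04038.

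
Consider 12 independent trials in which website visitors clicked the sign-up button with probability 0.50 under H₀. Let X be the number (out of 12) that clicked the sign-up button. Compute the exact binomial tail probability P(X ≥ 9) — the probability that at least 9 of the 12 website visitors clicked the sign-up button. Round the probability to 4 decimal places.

X ~ Binomial(n=12, p=0.50).
P(X ≥ 9) = C(12,9)·0.50^9·0.50^3 + C(12,10)·0.50^10·0.50^2 + C(12,11)·0.50^11·0.50^1 + C(12,12)·0.50^12·0.50^0.
= 0.053711 + 0.016113 + 0.002930 + 0.000244 = 0.0730.

P = 0.0730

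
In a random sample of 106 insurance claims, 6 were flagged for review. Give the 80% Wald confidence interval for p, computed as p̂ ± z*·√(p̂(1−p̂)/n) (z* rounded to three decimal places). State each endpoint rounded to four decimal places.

(0.0278, 0.0854)

Sample proportion p̂ = 6/106 = 0.05660.
Standard error of p̂: √(0.053400/106) = √0.000503772 = 0.022445.
For 80% confidence, z* = 1.282.
Margin = 1.282·0.022445 = 0.02877.
CI: 0.05660 ± 0.02877 = (0.0278, 0.0854).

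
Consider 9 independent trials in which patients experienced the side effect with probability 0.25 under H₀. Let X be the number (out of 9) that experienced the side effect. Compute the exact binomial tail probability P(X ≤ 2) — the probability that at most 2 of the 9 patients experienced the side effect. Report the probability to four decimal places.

P = 0.6007

X ~ Binomial(n=9, p=0.25).
P(X ≤ 2) = C(9,0)·0.25^0·0.75^9 + C(9,1)·0.25^1·0.75^8 + C(9,2)·0.25^2·0.75^7.
= 0.075085 + 0.225254 + 0.300339 = 0.6007.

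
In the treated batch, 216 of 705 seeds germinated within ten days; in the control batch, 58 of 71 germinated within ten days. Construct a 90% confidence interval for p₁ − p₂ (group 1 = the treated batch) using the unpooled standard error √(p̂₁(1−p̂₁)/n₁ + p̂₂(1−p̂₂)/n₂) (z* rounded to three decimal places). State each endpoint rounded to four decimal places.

(-0.5912, -0.4298)

p̂₁ = 216/705 = 0.30638, p̂₂ = 58/71 = 0.81690; p̂₁ − p̂₂ = -0.51052.
SE = √(0.000301436 + 0.002106669) = √0.002408105 = 0.049072.
For 90% confidence, z* = 1.645. Margin of error = 0.08072.
CI: -0.51052 ± 0.08072 = (-0.5912, -0.4298).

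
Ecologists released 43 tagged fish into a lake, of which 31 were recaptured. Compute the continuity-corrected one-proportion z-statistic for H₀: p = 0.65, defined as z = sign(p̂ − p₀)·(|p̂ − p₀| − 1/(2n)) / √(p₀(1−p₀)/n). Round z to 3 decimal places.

The sample proportion is 31/43 = 0.72093. p̂ − p₀ = 0.070930.
Continuity correction 1/(2n) = 1/86 = 0.011628.
Corrected numerator: |0.070930| − 0.011628 = 0.059302.
SE₀ = √(0.65·0.35/43) = 0.072737.
z = (+)0.059302/0.072737 = 0.815.

z = 0.815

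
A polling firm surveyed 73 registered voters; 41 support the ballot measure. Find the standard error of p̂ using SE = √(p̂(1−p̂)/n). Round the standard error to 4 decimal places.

SE = 0.0581

Sample proportion p̂ = 41/73 = 0.56164.
p̂(1−p̂) = 0.56164·0.43836 = 0.246201.
SE = √(0.246201/73) = 0.0581.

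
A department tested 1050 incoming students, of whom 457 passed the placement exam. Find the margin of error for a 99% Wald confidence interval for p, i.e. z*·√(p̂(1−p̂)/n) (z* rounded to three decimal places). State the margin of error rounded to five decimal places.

ME = 0.03941

With x = 457 successes in n = 1050, p̂ = 0.43524.
SE = √(p̂(1−p̂)/n) = √(0.245806/1050) = 0.015300.
The 99% critical value is z* = 2.576.
So ME = 0.03941.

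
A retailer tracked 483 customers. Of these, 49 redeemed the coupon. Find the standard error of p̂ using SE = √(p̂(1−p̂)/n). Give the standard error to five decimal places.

Sample proportion p̂ = 49/483 = 0.10145.
p̂(1−p̂) = 0.10145·0.89855 = 0.091158.
SE = √(0.091158/483) = √0.000188733 = 0.01374.

SE = 0.01374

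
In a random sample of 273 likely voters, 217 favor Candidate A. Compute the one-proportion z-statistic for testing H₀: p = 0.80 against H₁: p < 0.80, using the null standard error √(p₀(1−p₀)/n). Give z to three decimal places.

z = -0.212

p̂ = 217/273 = 0.79487.
Null standard error: √(0.80·0.20/273) = √0.000586081 = 0.024209.
z = (p̂ − p₀)/SE = (0.79487 − 0.80)/0.024209 = -0.212.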